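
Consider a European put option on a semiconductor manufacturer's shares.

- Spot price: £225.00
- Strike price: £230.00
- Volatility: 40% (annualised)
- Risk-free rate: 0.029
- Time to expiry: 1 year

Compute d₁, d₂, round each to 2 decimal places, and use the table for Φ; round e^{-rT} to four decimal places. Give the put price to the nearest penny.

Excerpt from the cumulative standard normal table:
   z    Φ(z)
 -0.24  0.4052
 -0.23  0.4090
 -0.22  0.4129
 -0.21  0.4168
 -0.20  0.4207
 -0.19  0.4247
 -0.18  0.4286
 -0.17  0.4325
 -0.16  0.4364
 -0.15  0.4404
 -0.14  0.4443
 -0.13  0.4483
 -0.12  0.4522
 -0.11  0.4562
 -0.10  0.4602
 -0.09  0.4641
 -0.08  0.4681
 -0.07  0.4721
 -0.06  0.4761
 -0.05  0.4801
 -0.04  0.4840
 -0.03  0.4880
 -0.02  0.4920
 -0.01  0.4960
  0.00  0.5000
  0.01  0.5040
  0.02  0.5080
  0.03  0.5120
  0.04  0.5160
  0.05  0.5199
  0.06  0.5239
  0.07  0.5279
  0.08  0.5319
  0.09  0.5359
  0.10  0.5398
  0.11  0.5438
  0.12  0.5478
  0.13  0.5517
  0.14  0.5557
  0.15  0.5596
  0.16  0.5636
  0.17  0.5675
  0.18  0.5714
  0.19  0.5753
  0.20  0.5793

T = 1;  σ√T = 0.4000
ln(S/K) + (r + σ²/2)T = ln(225/230) + (0.029 + 0.4²/2)·1 = -0.0220 + 0.1090 = 0.0870
d₁ = 0.0870 / 0.4000 = 0.2176 ⇒ 0.22
d₂ = d₁ − σ√T = 0.2176 − 0.4000 = -0.1824 ⇒ -0.18
exp(−rT) = exp(−0.029·1) = 0.9714
N(−d₂) = N(0.18) = 0.5714;  N(−d₁) = N(-0.22) = 0.4129
P = 230·0.9714·0.5714 − 225·0.4129 = 127.6633 − 92.9025 = 34.7608

£34.76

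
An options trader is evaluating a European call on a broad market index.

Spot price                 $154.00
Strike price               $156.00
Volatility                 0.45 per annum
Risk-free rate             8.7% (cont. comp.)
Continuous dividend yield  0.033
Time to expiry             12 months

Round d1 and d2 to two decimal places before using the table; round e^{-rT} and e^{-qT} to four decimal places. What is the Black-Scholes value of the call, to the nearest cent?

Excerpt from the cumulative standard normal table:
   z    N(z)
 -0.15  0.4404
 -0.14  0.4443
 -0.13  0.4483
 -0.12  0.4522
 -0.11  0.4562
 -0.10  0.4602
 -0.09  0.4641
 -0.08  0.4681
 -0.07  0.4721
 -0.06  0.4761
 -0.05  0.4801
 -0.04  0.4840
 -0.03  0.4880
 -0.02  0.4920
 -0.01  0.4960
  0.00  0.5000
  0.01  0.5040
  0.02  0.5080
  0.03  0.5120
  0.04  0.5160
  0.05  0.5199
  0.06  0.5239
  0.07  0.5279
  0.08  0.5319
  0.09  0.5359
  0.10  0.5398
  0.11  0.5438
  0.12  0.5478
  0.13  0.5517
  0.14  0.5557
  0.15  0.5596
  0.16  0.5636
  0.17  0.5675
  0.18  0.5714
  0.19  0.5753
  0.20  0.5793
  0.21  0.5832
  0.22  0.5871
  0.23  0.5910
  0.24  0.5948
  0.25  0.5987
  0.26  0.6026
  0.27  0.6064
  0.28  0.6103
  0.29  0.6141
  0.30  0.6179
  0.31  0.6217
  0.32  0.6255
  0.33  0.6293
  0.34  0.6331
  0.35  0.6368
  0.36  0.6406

σ√T = 0.45 × 1.0000 = 0.4500
d₁ = [ln(154/156) + (0.087 − 0.033 + 0.45²/2)·1] / 0.4500 = [-0.0129 + 0.1552] / 0.4500 = 0.3163 → 0.32
d₂ = d₁ − σ√T = 0.3163 − 0.4500 = -0.1337 → -0.13
exp(−qT) = exp(−0.033·1) = 0.9675;  exp(−rT) = exp(−0.087·1) = 0.9167
N(d₁) = N(0.32) = 0.6255;  N(d₂) = N(-0.13) = 0.4483
C = 154·0.9675·0.6255 − 156·0.9167·0.4483 = 93.1964 − 64.1092 = 29.0871

$29.09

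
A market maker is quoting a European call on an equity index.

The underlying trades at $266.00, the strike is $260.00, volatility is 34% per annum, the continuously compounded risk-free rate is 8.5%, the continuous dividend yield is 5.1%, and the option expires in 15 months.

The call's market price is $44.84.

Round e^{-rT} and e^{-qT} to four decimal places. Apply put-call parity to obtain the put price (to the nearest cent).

$29.07

exp(−qT) = exp(−0.051·1.25) = 0.9382;  exp(−rT) = exp(−0.085·1.25) = 0.8992
Put-call parity: C − P = S·e^(−qT) − K·e^(−rT) = 266·0.9382 − 260·0.8992 = 249.5612 − 233.7920 = 15.7692
P = C − (C − P) = 44.84 − (15.7692) = 29.0708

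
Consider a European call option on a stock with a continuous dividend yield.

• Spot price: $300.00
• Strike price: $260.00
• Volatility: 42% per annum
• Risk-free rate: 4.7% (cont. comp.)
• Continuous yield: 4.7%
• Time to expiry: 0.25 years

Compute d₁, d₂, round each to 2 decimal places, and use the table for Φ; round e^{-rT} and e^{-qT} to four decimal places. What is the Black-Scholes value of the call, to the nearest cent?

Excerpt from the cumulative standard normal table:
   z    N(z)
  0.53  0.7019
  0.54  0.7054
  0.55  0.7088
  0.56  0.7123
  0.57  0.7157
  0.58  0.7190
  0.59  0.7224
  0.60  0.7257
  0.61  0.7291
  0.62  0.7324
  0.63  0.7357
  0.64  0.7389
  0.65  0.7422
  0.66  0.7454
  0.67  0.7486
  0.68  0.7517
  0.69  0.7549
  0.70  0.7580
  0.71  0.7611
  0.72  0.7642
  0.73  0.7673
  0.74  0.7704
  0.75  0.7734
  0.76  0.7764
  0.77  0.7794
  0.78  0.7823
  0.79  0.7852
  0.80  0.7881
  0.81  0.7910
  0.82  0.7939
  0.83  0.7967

$48.05

σ√T = 0.42·√0.25 = 0.2100
ln(S/K) + (r − q + σ²/2)T = ln(300/260) + (0.047 − 0.047 + 0.42²/2)·0.25 = 0.1431 + 0.0220 = 0.1652
d₁ = 0.1652 / 0.2100 = 0.7864 which rounds to 0.79
d₂ = d₁ − σ√T = 0.7864 − 0.2100 = 0.5764 which rounds to 0.58
e^(−qT) = e^(−0.047·0.25) = 0.9883;  e^(−rT) = e^(−0.047·0.25) = 0.9883
N(d₁) = N(0.79) = 0.7852;  N(d₂) = N(0.58) = 0.7190
C = 300·0.9883·0.7852 − 260·0.9883·0.7190 = 232.8039 − 184.7528 = 48.0511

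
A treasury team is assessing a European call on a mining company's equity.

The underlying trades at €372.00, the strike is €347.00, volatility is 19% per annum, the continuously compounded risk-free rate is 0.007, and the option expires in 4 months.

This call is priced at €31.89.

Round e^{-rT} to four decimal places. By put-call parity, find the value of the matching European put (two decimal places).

€6.09

exp(−rT) = exp(−0.007·0.3333) = 0.9977
Put-call parity: C − P = S − K·e^(−rT) = 372 − 347·0.9977 = 372 − 346.2019 = 25.7981
P = C − (C − P) = 31.89 − (25.7981) = 6.0919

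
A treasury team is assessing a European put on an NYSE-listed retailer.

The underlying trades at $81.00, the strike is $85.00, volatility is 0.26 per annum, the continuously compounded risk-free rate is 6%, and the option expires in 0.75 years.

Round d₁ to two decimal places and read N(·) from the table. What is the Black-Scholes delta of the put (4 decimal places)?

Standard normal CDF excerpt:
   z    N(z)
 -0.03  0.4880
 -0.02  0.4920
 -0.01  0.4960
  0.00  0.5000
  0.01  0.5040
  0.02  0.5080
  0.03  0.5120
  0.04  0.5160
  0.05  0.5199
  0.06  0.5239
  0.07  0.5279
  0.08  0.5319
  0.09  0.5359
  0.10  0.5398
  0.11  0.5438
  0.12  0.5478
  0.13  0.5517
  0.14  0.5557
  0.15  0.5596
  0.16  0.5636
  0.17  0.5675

σ√T = 0.26·√0.75 = 0.2252
d₁ = [ln(81/85) + (0.06 + 0.26²/2)·0.75] / 0.2252 = [-0.0482 + 0.0703] / 0.2252 = 0.0984 ⇒ 0.10
N(d₁) = N(0.10) = 0.5398
Δ_put = N(d₁) − 1 = 0.5398 − 1 = -0.4602

-0.4602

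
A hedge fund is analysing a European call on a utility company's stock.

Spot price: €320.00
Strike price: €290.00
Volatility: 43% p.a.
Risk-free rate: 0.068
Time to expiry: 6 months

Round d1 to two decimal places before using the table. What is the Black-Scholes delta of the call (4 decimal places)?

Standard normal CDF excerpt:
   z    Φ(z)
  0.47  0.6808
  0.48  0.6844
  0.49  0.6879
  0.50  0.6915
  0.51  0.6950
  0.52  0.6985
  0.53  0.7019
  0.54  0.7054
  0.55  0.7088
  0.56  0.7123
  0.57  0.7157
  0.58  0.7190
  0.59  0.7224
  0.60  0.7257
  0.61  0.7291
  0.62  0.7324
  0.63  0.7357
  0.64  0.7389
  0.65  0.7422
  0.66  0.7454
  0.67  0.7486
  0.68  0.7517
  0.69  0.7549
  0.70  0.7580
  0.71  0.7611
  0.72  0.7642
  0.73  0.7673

σ√T = 0.43 × 0.7071 = 0.3041
d₁ = [ln(320/290) + (0.068 + 0.43²/2)·0.5] / 0.3041 = [0.0984 + 0.0802] / 0.3041 = 0.5876 ≈ 0.59
N(d₁) = N(0.59) = 0.7224
Δ_call = N(d₁) = 0.7224

0.7224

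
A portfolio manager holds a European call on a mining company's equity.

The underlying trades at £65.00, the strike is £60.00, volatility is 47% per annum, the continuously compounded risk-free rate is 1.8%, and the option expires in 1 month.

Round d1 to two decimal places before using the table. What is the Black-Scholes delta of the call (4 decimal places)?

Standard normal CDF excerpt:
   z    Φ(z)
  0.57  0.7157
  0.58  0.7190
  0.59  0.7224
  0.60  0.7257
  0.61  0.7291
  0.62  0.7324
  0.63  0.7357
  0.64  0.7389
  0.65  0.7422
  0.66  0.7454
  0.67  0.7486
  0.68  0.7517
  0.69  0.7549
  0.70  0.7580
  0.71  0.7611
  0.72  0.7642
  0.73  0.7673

0.7486

T = 0.08333;  σ√T = 0.1357
ln(S/K) + (r + σ²/2)T = ln(65/60) + (0.018 + 0.47²/2)·0.08333 = 0.0800 + 0.0107 = 0.0907
d₁ = 0.0907 / 0.1357 = 0.6688 ⇒ 0.67
N(d₁) = N(0.67) = 0.7486
Δ_call = N(d₁) = 0.7486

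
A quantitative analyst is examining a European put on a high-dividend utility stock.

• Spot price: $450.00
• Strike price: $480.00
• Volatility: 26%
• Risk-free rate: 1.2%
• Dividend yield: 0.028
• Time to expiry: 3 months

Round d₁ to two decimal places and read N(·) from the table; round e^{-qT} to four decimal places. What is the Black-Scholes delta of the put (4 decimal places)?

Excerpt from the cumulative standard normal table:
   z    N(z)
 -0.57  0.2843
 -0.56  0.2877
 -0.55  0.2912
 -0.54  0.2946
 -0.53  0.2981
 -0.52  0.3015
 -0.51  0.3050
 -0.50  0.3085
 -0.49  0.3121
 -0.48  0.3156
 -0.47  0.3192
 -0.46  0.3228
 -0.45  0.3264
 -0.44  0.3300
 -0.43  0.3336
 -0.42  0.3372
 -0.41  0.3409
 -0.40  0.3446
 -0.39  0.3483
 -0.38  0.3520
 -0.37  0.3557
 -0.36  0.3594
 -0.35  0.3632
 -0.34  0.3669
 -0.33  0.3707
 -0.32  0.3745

σ√T = 0.26·√0.25 = 0.1300
d₁ = [ln(450/480) + (0.012 − 0.028 + 0.26²/2)·0.25] / 0.1300 = [-0.0645 + 0.0045] / 0.1300 = -0.4622 ≈ -0.46
N(d₁) = N(-0.46) = 0.3228
Δ_put = exp(−qT)·(N(d₁) − 1) = 0.9930·(0.3228 − 1) = -0.6725

-0.6725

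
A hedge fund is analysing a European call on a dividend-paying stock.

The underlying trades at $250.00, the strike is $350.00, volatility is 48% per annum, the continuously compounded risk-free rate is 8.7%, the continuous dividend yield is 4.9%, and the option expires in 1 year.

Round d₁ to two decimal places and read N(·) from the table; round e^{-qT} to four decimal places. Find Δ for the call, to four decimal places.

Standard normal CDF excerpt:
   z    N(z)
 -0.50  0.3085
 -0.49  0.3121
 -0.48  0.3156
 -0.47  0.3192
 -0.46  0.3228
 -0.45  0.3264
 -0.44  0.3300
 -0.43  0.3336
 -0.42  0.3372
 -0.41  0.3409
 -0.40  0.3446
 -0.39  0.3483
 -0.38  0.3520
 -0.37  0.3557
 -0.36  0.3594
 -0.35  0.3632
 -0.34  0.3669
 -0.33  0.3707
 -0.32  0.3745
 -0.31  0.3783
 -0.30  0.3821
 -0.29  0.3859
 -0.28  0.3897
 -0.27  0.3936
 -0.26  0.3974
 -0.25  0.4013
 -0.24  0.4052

σ√T = 0.48 × 1.0000 = 0.4800
ln(S/K) + (r − q + σ²/2)T = ln(250/350) + (0.087 − 0.049 + 0.48²/2)·1 = -0.3365 + 0.1532 = -0.1833
d₁ = -0.1833 / 0.4800 = -0.3818 ≈ -0.38
N(d₁) = N(-0.38) = 0.3520
Δ_call = e^(−qT)·N(d₁) = 0.9522·0.3520 = 0.3352

0.3352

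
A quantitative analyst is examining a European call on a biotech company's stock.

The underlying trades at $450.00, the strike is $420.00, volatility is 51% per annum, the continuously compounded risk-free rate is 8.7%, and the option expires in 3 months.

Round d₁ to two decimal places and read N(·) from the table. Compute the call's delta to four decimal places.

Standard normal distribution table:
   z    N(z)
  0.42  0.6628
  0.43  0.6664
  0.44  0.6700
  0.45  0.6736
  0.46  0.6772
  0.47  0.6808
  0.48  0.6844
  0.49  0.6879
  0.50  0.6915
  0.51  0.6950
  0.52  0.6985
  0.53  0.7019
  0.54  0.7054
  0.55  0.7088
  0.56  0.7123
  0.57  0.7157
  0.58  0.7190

0.6844

σ√T = 0.51 × 0.5000 = 0.2550
d₁ = [ln(450/420) + (0.087 + 0.51²/2)·0.25] / 0.2550 = [0.0690 + 0.0543] / 0.2550 = 0.4834 ≈ 0.48
N(d₁) = N(0.48) = 0.6844
Δ_call = N(d₁) = 0.6844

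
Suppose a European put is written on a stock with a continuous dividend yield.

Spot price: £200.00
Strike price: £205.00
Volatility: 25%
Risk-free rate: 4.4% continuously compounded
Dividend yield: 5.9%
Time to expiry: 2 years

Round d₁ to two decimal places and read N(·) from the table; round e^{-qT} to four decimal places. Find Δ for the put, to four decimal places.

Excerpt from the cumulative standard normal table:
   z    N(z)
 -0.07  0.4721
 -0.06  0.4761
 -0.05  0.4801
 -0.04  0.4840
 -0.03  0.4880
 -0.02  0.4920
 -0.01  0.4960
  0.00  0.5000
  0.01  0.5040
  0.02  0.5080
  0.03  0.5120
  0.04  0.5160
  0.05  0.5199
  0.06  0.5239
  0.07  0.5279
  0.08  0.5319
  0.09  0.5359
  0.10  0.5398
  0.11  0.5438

-0.4372

σ√T = 0.25 × 1.4142 = 0.3536
d₁ = [ln(200/205) + (0.044 − 0.059 + 0.25²/2)·2] / 0.3536 = [-0.0247 + 0.0325] / 0.3536 = 0.0221 → 0.02
N(d₁) = N(0.02) = 0.5080
Δ_put = e^(−qT)·(N(d₁) − 1) = 0.8887·(0.5080 − 1) = -0.4372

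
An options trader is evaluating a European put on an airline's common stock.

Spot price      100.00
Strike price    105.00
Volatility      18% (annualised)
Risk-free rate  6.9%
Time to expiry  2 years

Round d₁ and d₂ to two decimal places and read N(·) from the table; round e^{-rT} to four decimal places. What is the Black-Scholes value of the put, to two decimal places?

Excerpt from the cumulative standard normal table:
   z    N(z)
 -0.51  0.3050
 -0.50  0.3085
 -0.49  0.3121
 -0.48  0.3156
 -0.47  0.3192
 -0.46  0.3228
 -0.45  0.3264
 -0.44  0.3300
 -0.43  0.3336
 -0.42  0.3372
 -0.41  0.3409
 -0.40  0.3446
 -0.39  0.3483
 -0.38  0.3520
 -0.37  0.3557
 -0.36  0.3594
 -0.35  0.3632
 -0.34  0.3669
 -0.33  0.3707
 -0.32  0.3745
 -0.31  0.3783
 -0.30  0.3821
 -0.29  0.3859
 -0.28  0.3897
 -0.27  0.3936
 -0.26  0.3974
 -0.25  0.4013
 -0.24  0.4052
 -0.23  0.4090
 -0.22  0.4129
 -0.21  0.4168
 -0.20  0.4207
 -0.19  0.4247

6.21

T = 2;  σ√T = 0.2546
ln(S/K) + (r + σ²/2)T = ln(100/105) + (0.069 + 0.18²/2)·2 = -0.0488 + 0.1704 = 0.1216
d₁ = 0.1216 / 0.2546 = 0.4777 which rounds to 0.48
d₂ = d₁ − σ√T = 0.4777 − 0.2546 = 0.2232 which rounds to 0.22
exp(−rT) = exp(−0.069·2) = 0.8711
P = 105·0.8711·N(-0.22) − 100·N(-0.48) = 105·0.8711·0.4129 − 100·0.3156 = 37.7661 − 31.5600 = 6.2061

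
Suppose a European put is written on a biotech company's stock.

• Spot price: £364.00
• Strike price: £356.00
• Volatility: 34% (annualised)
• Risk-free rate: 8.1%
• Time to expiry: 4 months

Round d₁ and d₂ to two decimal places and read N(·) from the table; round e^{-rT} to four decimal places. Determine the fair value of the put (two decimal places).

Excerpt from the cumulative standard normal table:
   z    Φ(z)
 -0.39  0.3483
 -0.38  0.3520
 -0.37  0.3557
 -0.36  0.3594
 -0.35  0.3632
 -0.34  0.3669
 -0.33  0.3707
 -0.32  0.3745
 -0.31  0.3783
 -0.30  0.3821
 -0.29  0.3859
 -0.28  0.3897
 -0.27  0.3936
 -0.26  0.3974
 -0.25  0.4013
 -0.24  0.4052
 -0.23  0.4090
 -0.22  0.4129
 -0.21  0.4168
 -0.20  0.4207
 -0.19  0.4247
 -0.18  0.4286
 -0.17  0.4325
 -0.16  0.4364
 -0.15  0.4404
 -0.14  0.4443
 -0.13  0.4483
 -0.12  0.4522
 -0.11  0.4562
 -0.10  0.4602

£20.41

T = 0.3333;  σ√T = 0.1963
d₁ = [ln(364/356) + (0.081 + ½·0.34²)·0.3333] / (σ√T) = (0.0222 + 0.0463) / 0.1963 = 0.3489 ⇒ 0.35
d₂ = 0.3489 − 0.1963 = 0.1526 ⇒ 0.15
exp(−rT) = exp(−0.081·0.3333) = 0.9734
N(−d₂) = N(-0.15) = 0.4404;  N(−d₁) = N(-0.35) = 0.3632
P = 356·0.9734·0.4404 − 364·0.3632 = 152.6120 − 132.2048 = 20.4072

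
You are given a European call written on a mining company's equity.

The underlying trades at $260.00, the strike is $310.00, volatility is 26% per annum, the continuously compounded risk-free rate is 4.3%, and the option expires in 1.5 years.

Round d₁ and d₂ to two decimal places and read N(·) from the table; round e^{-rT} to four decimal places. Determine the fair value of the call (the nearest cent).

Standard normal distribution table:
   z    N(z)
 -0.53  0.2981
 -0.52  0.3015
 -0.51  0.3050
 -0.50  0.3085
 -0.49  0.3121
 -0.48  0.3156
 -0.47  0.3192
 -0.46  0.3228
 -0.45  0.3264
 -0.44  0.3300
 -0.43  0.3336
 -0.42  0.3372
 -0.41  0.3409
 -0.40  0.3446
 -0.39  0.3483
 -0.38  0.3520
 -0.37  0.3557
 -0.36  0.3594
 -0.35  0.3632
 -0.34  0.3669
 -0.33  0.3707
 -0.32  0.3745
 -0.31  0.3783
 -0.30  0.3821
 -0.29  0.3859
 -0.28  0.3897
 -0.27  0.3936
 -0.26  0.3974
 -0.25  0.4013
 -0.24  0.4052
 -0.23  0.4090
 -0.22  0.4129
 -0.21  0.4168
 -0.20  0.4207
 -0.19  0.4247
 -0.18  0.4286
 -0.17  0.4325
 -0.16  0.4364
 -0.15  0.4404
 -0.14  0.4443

$21.78

σ√T = 0.26 × 1.2247 = 0.3184
d₁ = [ln(260/310) + (0.043 + ½·0.26²)·1.5] / (σ√T) = (-0.1759 + 0.1152) / 0.3184 = -0.1906 which rounds to -0.19
d₂ = -0.1906 − 0.3184 = -0.5090 which rounds to -0.51
exp(−rT) = exp(−0.043·1.5) = 0.9375
N(d₁) = N(-0.19) = 0.4247;  N(d₂) = N(-0.51) = 0.3050
C = 260·0.4247 − 310·0.9375·0.3050 = 110.4220 − 88.6406 = 21.7814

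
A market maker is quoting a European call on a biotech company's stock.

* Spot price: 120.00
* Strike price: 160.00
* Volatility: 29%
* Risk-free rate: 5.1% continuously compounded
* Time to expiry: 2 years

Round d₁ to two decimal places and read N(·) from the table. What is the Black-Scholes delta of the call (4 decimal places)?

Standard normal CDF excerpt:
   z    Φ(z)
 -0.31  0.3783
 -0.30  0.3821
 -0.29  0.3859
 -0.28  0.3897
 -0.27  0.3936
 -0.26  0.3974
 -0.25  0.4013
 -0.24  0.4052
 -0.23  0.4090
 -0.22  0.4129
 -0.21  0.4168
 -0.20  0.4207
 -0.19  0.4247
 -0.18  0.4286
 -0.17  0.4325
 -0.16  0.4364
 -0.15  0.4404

σ√T = 0.29·√2 = 0.4101
d₁ = [ln(120/160) + (0.051 + 0.29²/2)·2] / 0.4101 = [-0.2877 + 0.1861] / 0.4101 = -0.2477 → -0.25
N(d₁) = N(-0.25) = 0.4013
Δ_call = N(d₁) = 0.4013

0.4013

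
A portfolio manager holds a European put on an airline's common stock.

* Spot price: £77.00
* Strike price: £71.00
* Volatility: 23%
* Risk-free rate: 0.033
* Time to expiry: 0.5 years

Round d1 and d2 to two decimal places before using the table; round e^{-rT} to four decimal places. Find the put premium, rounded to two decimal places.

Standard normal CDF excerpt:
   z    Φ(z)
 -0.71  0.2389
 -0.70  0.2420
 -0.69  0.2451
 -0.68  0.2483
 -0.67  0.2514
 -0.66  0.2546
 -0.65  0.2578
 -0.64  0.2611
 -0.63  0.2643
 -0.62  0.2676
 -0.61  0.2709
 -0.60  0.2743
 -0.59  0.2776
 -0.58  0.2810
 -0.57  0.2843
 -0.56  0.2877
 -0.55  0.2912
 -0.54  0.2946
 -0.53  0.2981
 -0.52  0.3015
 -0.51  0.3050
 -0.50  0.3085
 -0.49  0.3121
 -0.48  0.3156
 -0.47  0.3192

σ√T = 0.23·√0.5 = 0.1626
d₁ = [ln(77/71) + (0.033 + ½·0.23²)·0.5] / (σ√T) = (0.0811 + 0.0297) / 0.1626 = 0.6816 → 0.68
d₂ = 0.6816 − 0.1626 = 0.5190 → 0.52
e^(−rT) = e^(−0.033·0.5) = 0.9836
P = 71·0.9836·N(-0.52) − 77·N(-0.68) = 71·0.9836·0.3015 − 77·0.2483 = 21.0554 − 19.1191 = 1.9363

£1.94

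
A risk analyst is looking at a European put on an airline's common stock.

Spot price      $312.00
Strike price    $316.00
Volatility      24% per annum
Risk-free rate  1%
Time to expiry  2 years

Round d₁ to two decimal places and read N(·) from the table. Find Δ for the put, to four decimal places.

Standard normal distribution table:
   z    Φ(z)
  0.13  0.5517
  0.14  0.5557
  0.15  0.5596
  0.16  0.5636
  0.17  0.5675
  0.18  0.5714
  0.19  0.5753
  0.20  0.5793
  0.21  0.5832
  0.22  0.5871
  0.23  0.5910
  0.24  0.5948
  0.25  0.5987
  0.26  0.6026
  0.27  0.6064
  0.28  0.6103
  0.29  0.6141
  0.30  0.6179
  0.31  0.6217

σ√T = 0.24·√2 = 0.3394
d₁ = [ln(312/316) + (0.01 + 0.24²/2)·2] / 0.3394 = [-0.0127 + 0.0776] / 0.3394 = 0.1911 which rounds to 0.19
N(d₁) = N(0.19) = 0.5753
Δ_put = N(d₁) − 1 = 0.5753 − 1 = -0.4247

-0.4247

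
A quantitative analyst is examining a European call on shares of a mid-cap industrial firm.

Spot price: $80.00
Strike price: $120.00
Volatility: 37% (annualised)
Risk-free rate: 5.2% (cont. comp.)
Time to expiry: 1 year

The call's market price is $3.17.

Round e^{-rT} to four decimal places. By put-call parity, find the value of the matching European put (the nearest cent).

$37.09

exp(−rT) = exp(−0.052·1) = 0.9493
Put-call parity: C − P = S − K·e^(−rT) = 80 − 120·0.9493 = 80 − 113.9160 = -33.9160
P = C − (C − P) = 3.17 − (-33.9160) = 37.0860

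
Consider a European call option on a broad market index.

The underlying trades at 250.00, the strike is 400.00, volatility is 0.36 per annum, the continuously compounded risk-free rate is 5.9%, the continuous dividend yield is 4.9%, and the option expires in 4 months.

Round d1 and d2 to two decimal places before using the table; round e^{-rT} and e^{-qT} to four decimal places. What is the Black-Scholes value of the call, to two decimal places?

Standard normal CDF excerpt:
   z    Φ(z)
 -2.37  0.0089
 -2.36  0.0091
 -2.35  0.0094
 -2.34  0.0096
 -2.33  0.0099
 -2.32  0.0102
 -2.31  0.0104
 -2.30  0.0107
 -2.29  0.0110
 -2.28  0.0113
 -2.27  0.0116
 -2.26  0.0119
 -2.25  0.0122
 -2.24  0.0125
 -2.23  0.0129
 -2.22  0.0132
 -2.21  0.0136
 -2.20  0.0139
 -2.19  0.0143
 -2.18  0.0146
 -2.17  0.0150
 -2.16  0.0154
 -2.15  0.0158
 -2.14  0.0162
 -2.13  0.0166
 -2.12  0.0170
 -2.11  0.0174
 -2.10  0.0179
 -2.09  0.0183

0.30

T = 0.3333;  σ√T = 0.2078
d₁ = [ln(250/400) + (0.059 − 0.049 + 0.36²/2)·0.3333] / 0.2078 = [-0.4700 + 0.0249] / 0.2078 = -2.1413 ≈ -2.14
d₂ = d₁ − σ√T = -2.1413 − 0.2078 = -2.3492 ≈ -2.35
e^(−qT) = e^(−0.049·0.3333) = 0.9838;  e^(−rT) = e^(−0.059·0.3333) = 0.9805
N(d₁) = N(-2.14) = 0.0162;  N(d₂) = N(-2.35) = 0.0094
C = 250·0.9838·0.0162 − 400·0.9805·0.0094 = 3.9844 − 3.6867 = 0.2977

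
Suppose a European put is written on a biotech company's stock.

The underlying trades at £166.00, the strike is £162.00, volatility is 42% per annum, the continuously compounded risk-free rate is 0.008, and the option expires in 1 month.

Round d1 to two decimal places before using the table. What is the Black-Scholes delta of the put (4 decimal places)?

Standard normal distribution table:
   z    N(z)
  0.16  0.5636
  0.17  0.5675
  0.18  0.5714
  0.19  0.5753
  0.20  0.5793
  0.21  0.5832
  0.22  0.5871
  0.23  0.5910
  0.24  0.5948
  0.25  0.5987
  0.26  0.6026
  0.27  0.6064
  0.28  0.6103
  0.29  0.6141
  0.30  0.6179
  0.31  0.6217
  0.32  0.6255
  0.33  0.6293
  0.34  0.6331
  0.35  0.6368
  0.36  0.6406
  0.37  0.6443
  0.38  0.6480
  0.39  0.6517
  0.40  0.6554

T = 0.08333;  σ√T = 0.1212
d₁ = [ln(166/162) + (0.008 + 0.42²/2)·0.08333] / 0.1212 = [0.0244 + 0.0080] / 0.1212 = 0.2673 ⇒ 0.27
N(d₁) = N(0.27) = 0.6064
Δ_put = N(d₁) − 1 = 0.6064 − 1 = -0.3936

-0.3936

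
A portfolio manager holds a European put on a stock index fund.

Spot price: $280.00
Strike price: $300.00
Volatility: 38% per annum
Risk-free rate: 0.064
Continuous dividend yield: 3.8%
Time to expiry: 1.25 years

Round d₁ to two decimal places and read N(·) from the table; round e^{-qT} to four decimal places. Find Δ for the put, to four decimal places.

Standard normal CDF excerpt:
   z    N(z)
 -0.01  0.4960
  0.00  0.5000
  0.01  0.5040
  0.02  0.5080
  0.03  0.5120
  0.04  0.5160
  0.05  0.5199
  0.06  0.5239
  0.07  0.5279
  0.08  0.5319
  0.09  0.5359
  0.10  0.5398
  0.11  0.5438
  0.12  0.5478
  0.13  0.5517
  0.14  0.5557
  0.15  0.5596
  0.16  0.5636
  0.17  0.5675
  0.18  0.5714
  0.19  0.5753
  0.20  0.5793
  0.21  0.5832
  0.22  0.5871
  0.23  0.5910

-0.4275

σ√T = 0.38·√1.25 = 0.4249
d₁ = [ln(280/300) + (0.064 − 0.038 + 0.38²/2)·1.25] / 0.4249 = [-0.0690 + 0.1228] / 0.4249 = 0.1265 → 0.13
N(d₁) = N(0.13) = 0.5517
Δ_put = e^(−qT)·(N(d₁) − 1) = 0.9536·(0.5517 − 1) = -0.4275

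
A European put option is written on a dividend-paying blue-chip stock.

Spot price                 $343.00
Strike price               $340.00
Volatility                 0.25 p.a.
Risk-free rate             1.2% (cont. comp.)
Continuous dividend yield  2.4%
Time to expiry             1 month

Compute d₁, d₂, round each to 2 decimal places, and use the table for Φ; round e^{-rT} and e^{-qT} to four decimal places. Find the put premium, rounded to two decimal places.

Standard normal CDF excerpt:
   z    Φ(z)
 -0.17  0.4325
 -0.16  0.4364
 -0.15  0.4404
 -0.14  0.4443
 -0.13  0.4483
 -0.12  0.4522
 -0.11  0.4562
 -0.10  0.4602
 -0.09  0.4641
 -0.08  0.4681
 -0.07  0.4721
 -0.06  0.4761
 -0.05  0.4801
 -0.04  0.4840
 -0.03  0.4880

$8.26

σ√T = 0.25 × 0.2887 = 0.0722
ln(S/K) + (r − q + σ²/2)T = ln(343/340) + (0.012 − 0.024 + 0.25²/2)·0.08333 = 0.0088 + 0.0016 = 0.0104
d₁ = 0.0104 / 0.0722 = 0.1440 which rounds to 0.14
d₂ = d₁ − σ√T = 0.1440 − 0.0722 = 0.0718 which rounds to 0.07
exp(−qT) = exp(−0.024·0.08333) = 0.9980;  exp(−rT) = exp(−0.012·0.08333) = 0.9990
N(−d₂) = N(-0.07) = 0.4721;  N(−d₁) = N(-0.14) = 0.4443
P = 340·0.9990·0.4721 − 343·0.9980·0.4443 = 160.3535 − 152.0901 = 8.2634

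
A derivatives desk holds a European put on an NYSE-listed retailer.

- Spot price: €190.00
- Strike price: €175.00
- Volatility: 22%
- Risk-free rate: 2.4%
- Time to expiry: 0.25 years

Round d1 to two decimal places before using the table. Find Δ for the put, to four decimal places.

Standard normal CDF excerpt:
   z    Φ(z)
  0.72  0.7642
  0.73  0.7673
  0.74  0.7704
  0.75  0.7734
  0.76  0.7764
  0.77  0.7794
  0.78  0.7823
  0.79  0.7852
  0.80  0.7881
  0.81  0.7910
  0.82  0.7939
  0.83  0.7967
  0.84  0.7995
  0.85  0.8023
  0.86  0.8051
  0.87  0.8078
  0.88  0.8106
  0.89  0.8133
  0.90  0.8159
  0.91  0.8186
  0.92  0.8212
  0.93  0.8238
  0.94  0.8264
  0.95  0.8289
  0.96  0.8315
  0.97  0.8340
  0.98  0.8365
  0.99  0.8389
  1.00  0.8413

σ√T = 0.22·√0.25 = 0.1100
d₁ = [ln(190/175) + (0.024 + 0.22²/2)·0.25] / 0.1100 = [0.0822 + 0.0120] / 0.1100 = 0.8572 ≈ 0.86
N(d₁) = N(0.86) = 0.8051
Δ_put = N(d₁) − 1 = 0.8051 − 1 = -0.1949

-0.1949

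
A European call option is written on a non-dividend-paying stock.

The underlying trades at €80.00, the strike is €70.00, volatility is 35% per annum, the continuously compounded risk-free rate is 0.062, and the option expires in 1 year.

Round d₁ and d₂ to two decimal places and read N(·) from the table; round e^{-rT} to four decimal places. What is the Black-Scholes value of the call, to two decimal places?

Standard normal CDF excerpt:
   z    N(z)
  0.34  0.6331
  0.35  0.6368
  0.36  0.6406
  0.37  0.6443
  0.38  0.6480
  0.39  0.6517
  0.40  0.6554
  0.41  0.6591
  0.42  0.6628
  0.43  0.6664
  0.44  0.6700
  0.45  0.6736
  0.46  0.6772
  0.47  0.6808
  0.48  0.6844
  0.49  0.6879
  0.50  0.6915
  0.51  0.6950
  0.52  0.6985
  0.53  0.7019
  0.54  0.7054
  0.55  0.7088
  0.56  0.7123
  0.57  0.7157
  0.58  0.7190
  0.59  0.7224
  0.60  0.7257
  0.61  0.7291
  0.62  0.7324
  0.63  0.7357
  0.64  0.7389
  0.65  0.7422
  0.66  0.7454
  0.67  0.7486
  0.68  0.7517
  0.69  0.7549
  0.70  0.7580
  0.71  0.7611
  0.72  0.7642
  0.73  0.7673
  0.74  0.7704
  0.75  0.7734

€18.75

σ√T = 0.35 × 1.0000 = 0.3500
d₁ = [ln(80/70) + (0.062 + ½·0.35²)·1] / (σ√T) = (0.1335 + 0.1232) / 0.3500 = 0.7337 which rounds to 0.73
d₂ = 0.7337 − 0.3500 = 0.3837 which rounds to 0.38
exp(−rT) = exp(−0.062·1) = 0.9399
C = 80·N(0.73) − 70·0.9399·N(0.38) = 80·0.7673 − 70·0.9399·0.6480 = 61.3840 − 42.6339 = 18.7501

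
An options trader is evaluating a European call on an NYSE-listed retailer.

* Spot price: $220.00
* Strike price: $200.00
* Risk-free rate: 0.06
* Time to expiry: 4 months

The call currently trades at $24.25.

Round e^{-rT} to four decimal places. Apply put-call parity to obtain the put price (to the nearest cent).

exp(−rT) = exp(−0.06·0.3333) = 0.9802
Put-call parity: C − P = S − K·e^(−rT) = 220 − 200·0.9802 = 220 − 196.0400 = 23.9600
P = C − (C − P) = 24.25 − (23.9600) = 0.2900

$0.29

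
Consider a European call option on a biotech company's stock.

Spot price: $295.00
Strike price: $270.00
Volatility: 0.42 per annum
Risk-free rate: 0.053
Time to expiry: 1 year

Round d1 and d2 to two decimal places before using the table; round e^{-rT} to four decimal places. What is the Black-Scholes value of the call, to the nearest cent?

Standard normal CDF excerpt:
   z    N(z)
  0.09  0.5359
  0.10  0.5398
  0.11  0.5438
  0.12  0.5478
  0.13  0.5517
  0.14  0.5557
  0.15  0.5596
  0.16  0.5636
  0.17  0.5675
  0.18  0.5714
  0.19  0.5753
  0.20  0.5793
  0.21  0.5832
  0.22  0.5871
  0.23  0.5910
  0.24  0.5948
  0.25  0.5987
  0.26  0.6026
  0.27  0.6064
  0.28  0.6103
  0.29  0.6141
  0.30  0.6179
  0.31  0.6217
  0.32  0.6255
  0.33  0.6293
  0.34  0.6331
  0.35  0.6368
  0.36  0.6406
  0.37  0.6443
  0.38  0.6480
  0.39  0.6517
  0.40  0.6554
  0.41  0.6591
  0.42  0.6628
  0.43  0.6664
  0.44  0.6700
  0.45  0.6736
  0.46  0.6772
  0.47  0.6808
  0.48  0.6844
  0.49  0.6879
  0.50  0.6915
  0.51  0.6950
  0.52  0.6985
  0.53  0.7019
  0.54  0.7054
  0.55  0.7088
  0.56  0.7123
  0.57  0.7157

σ√T = 0.42·√1 = 0.4200
ln(S/K) + (r + σ²/2)T = ln(295/270) + (0.053 + 0.42²/2)·1 = 0.0886 + 0.1412 = 0.2298
d₁ = 0.2298 / 0.4200 = 0.5470 ≈ 0.55
d₂ = d₁ − σ√T = 0.5470 − 0.4200 = 0.1270 ≈ 0.13
exp(−rT) = exp(−0.053·1) = 0.9484
N(d₁) = N(0.55) = 0.7088;  N(d₂) = N(0.13) = 0.5517
C = 295·0.7088 − 270·0.9484·0.5517 = 209.0960 − 141.2727 = 67.8233

$67.82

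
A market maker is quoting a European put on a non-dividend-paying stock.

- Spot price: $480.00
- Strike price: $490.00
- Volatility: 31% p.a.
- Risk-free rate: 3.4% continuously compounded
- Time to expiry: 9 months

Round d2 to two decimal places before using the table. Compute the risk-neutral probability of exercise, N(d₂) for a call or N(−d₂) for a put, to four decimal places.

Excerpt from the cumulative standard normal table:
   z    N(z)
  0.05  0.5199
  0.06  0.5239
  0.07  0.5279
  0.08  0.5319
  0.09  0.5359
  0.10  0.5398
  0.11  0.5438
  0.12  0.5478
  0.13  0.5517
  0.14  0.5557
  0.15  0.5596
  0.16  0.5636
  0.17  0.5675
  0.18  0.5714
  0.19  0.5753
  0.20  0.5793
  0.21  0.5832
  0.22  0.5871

σ√T = 0.31 × 0.8660 = 0.2685
ln(S/K) + (r + σ²/2)T = ln(480/490) + (0.034 + 0.31²/2)·0.75 = -0.0206 + 0.0615 = 0.0409
d₁ = 0.0409 / 0.2685 = 0.1524 which rounds to 0.15
d₂ = d₁ − σ√T = 0.1524 − 0.2685 = -0.1161 which rounds to -0.12
Risk-neutral Pr[S_T < K] = N(−d₂) = N(0.12) = 0.5478

0.5478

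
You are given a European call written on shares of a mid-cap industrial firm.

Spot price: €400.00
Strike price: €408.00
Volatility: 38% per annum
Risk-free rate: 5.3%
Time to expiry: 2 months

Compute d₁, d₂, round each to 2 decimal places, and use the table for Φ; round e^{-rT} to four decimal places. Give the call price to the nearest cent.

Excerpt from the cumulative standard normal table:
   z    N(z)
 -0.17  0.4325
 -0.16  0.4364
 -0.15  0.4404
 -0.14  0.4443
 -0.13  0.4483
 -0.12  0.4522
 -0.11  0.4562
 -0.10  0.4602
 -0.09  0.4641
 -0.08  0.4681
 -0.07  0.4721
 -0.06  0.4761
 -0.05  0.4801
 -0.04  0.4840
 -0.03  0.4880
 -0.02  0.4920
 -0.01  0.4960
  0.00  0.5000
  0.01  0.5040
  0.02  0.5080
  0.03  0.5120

T = 0.1667;  σ√T = 0.1551
d₁ = [ln(400/408) + (0.053 + 0.38²/2)·0.1667] / 0.1551 = [-0.0198 + 0.0209] / 0.1551 = 0.0069 → 0.01
d₂ = d₁ − σ√T = 0.0069 − 0.1551 = -0.1483 → -0.15
e^(−rT) = e^(−0.053·0.1667) = 0.9912
N(d₁) = N(0.01) = 0.5040;  N(d₂) = N(-0.15) = 0.4404
C = 400·0.5040 − 408·0.9912·0.4404 = 201.6000 − 178.1020 = 23.4980

€23.50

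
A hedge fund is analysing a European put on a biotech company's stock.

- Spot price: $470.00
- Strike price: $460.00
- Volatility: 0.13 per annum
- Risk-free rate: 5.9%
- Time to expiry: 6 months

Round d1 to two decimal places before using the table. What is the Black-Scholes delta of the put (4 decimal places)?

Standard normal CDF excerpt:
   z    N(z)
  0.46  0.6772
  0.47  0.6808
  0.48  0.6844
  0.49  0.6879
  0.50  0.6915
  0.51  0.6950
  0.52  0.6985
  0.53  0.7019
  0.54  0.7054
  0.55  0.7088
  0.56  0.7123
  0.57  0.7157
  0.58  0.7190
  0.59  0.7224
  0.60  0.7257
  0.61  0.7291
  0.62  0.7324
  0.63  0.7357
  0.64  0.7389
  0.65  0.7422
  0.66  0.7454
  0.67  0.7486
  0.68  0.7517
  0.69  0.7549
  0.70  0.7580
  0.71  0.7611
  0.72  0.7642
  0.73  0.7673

σ√T = 0.13·√0.5 = 0.0919
d₁ = [ln(470/460) + (0.059 + 0.13²/2)·0.5] / 0.0919 = [0.0215 + 0.0337] / 0.0919 = 0.6008 ⇒ 0.60
N(d₁) = N(0.60) = 0.7257
Δ_put = N(d₁) − 1 = 0.7257 − 1 = -0.2743

-0.2743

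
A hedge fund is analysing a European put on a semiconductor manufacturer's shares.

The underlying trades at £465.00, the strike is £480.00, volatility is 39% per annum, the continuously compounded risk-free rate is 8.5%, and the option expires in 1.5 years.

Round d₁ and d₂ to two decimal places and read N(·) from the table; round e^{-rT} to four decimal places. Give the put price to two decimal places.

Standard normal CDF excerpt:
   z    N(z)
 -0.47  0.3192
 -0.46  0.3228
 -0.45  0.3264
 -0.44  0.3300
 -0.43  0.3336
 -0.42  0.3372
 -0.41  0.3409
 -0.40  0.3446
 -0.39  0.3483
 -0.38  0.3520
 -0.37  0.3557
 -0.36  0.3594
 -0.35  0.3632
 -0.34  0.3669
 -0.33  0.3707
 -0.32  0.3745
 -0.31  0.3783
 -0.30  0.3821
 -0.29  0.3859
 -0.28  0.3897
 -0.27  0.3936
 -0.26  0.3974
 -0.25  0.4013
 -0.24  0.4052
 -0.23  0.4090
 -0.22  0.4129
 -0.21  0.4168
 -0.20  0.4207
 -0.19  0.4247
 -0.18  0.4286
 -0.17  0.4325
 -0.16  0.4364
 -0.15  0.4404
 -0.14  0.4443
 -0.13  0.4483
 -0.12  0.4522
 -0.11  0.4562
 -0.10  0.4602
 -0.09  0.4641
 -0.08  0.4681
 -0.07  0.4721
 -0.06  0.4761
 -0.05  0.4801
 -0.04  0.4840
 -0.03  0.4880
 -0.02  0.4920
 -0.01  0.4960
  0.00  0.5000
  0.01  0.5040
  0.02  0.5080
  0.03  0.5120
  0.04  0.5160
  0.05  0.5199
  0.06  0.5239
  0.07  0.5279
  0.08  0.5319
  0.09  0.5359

σ√T = 0.39·√1.5 = 0.4777
d₁ = [ln(465/480) + (0.085 + 0.39²/2)·1.5] / 0.4777 = [-0.0317 + 0.2416] / 0.4777 = 0.4393 ≈ 0.44
d₂ = d₁ − σ√T = 0.4393 − 0.4777 = -0.0384 ≈ -0.04
exp(−rT) = exp(−0.085·1.5) = 0.8803
N(−d₂) = N(0.04) = 0.5160;  N(−d₁) = N(-0.44) = 0.3300
P = 480·0.8803·0.5160 − 465·0.3300 = 218.0327 − 153.4500 = 64.5827

£64.58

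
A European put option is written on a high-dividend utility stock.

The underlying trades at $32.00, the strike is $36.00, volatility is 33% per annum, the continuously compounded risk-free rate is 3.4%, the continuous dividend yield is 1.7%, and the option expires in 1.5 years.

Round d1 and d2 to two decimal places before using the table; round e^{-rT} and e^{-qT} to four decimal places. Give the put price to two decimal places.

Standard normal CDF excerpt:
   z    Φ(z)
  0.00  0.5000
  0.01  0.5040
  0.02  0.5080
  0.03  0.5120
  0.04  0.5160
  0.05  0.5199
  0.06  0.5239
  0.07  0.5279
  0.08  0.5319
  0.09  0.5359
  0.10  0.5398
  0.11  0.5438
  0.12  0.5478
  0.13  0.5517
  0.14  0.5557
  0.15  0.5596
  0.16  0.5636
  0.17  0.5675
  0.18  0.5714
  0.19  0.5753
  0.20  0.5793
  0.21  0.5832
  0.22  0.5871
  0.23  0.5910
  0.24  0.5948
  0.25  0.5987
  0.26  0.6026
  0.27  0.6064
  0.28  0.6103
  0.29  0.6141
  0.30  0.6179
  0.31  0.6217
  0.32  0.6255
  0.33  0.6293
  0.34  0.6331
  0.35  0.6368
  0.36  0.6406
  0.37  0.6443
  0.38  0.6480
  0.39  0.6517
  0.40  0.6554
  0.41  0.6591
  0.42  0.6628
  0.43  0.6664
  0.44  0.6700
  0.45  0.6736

σ√T = 0.33·√1.5 = 0.4042
d₁ = [ln(32/36) + (0.034 − 0.017 + 0.33²/2)·1.5] / 0.4042 = [-0.1178 + 0.1072] / 0.4042 = -0.0262 ⇒ -0.03
d₂ = d₁ − σ√T = -0.0262 − 0.4042 = -0.4304 ⇒ -0.43
e^(−qT) = e^(−0.017·1.5) = 0.9748;  e^(−rT) = e^(−0.034·1.5) = 0.9503
N(−d₂) = N(0.43) = 0.6664;  N(−d₁) = N(0.03) = 0.5120
P = 36·0.9503·0.6664 − 32·0.9748·0.5120 = 22.7981 − 15.9711 = 6.8270

$6.83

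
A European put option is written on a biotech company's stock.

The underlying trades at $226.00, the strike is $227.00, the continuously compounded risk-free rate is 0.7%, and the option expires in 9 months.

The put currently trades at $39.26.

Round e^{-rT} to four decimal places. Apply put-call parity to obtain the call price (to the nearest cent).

exp(−rT) = exp(−0.007·0.75) = 0.9948
Put-call parity: C − P = S − K·e^(−rT) = 226 − 227·0.9948 = 226 − 225.8196 = 0.1804
C = P + (C − P) = 39.26 + (0.1804) = 39.4404

$39.44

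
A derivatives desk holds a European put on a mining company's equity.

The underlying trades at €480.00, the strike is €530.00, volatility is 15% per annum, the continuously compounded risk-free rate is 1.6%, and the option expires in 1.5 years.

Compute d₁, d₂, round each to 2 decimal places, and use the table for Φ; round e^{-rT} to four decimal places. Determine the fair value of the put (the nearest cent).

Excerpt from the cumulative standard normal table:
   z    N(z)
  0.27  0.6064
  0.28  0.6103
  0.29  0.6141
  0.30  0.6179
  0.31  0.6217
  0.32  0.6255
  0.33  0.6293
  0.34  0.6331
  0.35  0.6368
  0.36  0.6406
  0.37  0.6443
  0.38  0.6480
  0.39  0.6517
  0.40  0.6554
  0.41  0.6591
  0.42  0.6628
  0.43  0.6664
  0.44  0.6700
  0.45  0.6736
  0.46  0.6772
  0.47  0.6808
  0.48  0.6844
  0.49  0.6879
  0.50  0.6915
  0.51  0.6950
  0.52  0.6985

€57.57

T = 1.5;  σ√T = 0.1837
d₁ = [ln(480/530) + (0.016 + 0.15²/2)·1.5] / 0.1837 = [-0.0991 + 0.0409] / 0.1837 = -0.3169 which rounds to -0.32
d₂ = d₁ − σ√T = -0.3169 − 0.1837 = -0.5006 which rounds to -0.50
exp(−rT) = exp(−0.016·1.5) = 0.9763
P = 530·0.9763·N(0.50) − 480·N(0.32) = 530·0.9763·0.6915 − 480·0.6255 = 357.8091 − 300.2400 = 57.5691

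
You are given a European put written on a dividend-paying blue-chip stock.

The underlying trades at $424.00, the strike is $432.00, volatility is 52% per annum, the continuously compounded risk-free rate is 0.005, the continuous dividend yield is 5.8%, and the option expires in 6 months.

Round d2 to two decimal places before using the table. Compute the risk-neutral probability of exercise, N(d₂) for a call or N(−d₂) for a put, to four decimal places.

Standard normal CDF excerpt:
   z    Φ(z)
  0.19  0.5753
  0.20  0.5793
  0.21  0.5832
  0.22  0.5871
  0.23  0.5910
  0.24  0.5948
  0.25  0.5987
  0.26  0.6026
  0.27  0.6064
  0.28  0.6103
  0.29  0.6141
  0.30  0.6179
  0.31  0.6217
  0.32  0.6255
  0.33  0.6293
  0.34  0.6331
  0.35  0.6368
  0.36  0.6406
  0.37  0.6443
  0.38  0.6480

σ√T = 0.52·√0.5 = 0.3677
d₁ = [ln(424/432) + (0.005 − 0.058 + 0.52²/2)·0.5] / 0.3677 = [-0.0187 + 0.0411] / 0.3677 = 0.0609 ⇒ 0.06
d₂ = d₁ − σ√T = 0.0609 − 0.3677 = -0.3068 ⇒ -0.31
Risk-neutral Pr[S_T < K] = N(−d₂) = N(0.31) = 0.6217

0.6217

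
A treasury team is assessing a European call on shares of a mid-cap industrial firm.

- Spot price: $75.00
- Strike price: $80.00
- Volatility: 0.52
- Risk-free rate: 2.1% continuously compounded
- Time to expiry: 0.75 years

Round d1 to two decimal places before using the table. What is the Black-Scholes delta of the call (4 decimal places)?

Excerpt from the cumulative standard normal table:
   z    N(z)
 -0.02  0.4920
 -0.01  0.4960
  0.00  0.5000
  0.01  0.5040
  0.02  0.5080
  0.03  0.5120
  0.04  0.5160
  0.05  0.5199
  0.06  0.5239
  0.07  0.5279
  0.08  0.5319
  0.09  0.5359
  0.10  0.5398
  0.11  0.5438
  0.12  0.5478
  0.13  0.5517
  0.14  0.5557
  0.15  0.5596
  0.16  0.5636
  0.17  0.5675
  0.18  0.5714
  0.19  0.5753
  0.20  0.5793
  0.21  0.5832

σ√T = 0.52·√0.75 = 0.4503
d₁ = [ln(75/80) + (0.021 + 0.52²/2)·0.75] / 0.4503 = [-0.0645 + 0.1172] / 0.4503 = 0.1168 ≈ 0.12
N(d₁) = N(0.12) = 0.5478
Δ_call = N(d₁) = 0.5478

0.5478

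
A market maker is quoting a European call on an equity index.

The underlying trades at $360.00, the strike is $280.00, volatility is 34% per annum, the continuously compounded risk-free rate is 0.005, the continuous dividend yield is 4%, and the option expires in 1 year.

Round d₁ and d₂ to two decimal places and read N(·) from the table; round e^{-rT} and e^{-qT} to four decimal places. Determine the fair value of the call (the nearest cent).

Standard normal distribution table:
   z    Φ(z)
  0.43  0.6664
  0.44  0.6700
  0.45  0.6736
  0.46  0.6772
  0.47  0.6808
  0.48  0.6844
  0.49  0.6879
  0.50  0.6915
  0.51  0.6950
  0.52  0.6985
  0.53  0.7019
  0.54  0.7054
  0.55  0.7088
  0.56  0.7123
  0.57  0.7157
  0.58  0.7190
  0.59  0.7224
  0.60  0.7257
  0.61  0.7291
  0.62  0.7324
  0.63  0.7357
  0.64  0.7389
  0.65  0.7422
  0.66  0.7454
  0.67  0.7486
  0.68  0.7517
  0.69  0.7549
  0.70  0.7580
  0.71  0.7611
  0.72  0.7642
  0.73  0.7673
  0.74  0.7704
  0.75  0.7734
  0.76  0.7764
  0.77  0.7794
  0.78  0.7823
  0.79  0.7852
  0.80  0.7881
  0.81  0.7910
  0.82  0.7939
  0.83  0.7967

$83.93

σ√T = 0.34 × 1.0000 = 0.3400
d₁ = [ln(360/280) + (0.005 − 0.04 + 0.34²/2)·1] / 0.3400 = [0.2513 + 0.0228] / 0.3400 = 0.8062 which rounds to 0.81
d₂ = d₁ − σ√T = 0.8062 − 0.3400 = 0.4662 which rounds to 0.47
exp(−qT) = exp(−0.04·1) = 0.9608;  exp(−rT) = exp(−0.005·1) = 0.9950
N(d₁) = N(0.81) = 0.7910;  N(d₂) = N(0.47) = 0.6808
C = 360·0.9608·0.7910 − 280·0.9950·0.6808 = 273.5974 − 189.6709 = 83.9265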